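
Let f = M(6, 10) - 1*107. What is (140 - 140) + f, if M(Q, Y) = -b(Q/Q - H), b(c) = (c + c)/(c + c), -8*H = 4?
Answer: -108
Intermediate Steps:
H = -½ (H = -⅛*4 = -½ ≈ -0.50000)
b(c) = 1 (b(c) = (2*c)/((2*c)) = (2*c)*(1/(2*c)) = 1)
M(Q, Y) = -1 (M(Q, Y) = -1*1 = -1)
f = -108 (f = -1 - 1*107 = -1 - 107 = -108)
(140 - 140) + f = (140 - 140) - 108 = 0 - 108 = -108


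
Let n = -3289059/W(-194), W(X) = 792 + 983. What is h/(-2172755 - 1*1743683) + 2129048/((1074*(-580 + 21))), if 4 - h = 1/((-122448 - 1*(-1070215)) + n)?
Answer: -6999980864719305768479/1973910076933449122364 ≈ -3.5462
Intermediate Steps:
W(X) = 1775
n = -3289059/1775 ≈ -1853.0
h = 6715987689/1678997366 (h = 4 - 1/((-122448 - 1*(-1070215)) - 3289059/1775) = 4 - 1/((-122448 + 1070215) - 3289059/1775) = 4 - 1/(947767 - 3289059/1775) = 4 - 1/1678997366/1775 = 4 - 1*1775/1678997366 = 4 - 1775/1678997366 = 6715987689/1678997366 ≈ 4.0000)
h/(-2172755 - 1*1743683) + 2129048/((1074*(-580 + 21))) = 6715987689/(1678997366*(-2172755 - 1*1743683)) + 2129048/((1074*(-580 + 21))) = 6715987689/(1678997366*(-2172755 - 1743683)) + 2129048/((1074*(-559))) = (6715987689/1678997366)/(-3916438) + 2129048/(-600366) = (6715987689/1678997366)*(-1/3916438) + 2129048*(-1/600366) = -6715987689/6575689086102308 - 1064524/300183 = -6999980864719305768479/1973910076933449122364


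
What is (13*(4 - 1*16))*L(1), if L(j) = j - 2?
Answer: 156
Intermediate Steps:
L(j) = -2 + j
(13*(4 - 1*16))*L(1) = (13*(4 - 1*16))*(-2 + 1) = (13*(4 - 16))*(-1) = (13*(-12))*(-1) = -156*(-1) = 156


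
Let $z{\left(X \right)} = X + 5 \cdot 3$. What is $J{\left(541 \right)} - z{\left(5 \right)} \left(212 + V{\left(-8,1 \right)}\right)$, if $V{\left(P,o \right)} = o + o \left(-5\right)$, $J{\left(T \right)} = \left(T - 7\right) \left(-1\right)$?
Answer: $-4694$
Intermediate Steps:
$J{\left(T \right)} = 7 - T$ ($J{\left(T \right)} = \left(-7 + T\right) \left(-1\right) = 7 - T$)
$V{\left(P,o \right)} = - 4 o$ ($V{\left(P,o \right)} = o - 5 o = - 4 o$)
$z{\left(X \right)} = 15 + X$ ($z{\left(X \right)} = X + 15 = 15 + X$)
$J{\left(541 \right)} - z{\left(5 \right)} \left(212 + V{\left(-8,1 \right)}\right) = \left(7 - 541\right) - \left(15 + 5\right) \left(212 - 4\right) = \left(7 - 541\right) - 20 \left(212 - 4\right) = -534 - 20 \cdot 208 = -534 - 4160 = -4694$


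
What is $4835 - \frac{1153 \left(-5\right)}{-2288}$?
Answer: $\frac{11056715}{2288} \approx 4832.5$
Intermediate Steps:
$4835 - \frac{1153 \left(-5\right)}{-2288} = 4835 - \left(-5765\right) \left(- \frac{1}{2288}\right) = 4835 - \frac{5765}{2288} = \frac{11056715}{2288}$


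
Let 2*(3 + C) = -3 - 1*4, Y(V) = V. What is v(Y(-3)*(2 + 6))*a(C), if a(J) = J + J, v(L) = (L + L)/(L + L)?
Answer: -13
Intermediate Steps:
v(L) = 1 (v(L) = (2*L)/((2*L)) = (2*L)*(1/(2*L)) = 1)
C = -13/2 (C = -3 + (-3 - 1*4)/2 = -3 + (-3 - 4)/2 = -3 + (½)*(-7) = -3 - 7/2 = -13/2 ≈ -6.5000)
a(J) = 2*J
v(Y(-3)*(2 + 6))*a(C) = 1*(2*(-13/2)) = 1*(-13) = -13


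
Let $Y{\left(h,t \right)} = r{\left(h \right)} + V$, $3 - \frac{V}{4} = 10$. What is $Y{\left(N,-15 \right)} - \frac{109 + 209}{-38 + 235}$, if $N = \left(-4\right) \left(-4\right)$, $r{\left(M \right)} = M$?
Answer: $- \frac{2682}{197} \approx -13.614$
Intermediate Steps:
$V = -28$ ($V = 12 - 40 = -28$)
$N = 16$
$Y{\left(h,t \right)} = -28 + h$ ($Y{\left(h,t \right)} = h - 28 = -28 + h$)
$Y{\left(N,-15 \right)} - \frac{109 + 209}{-38 + 235} = \left(-28 + 16\right) - \frac{109 + 209}{-38 + 235} = -12 - \frac{318}{197} = - \frac{2682}{197}$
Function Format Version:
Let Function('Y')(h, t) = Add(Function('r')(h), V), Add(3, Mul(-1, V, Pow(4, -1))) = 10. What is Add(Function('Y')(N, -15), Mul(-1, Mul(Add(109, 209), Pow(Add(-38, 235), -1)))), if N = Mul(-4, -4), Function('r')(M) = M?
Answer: Rational(-2682, 197) ≈ -13.614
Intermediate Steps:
V = -28 (V = Add(12, Mul(-4, 10)) = Add(12, -40) = -28)
N = 16
Function('Y')(h, t) = Add(-28, h) (Function('Y')(h, t) = Add(h, -28) = Add(-28, h))
Add(Function('Y')(N, -15), Mul(-1, Mul(Add(109, 209), Pow(Add(-38, 235), -1)))) = Add(Add(-28, 16), Mul(-1, Mul(Add(109, 209), Pow(Add(-38, 235), -1)))) = Add(-12, Mul(-1, Mul(318, Pow(197, -1)))) = Add(-12, Mul(-1, Mul(318, Rational(1, 197)))) = Add(-12, Mul(-1, Rational(318, 197))) = Add(-12, Rational(-318, 197)) = Rational(-2682, 197)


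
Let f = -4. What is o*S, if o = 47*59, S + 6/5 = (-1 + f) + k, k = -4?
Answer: -141423/5 ≈ -28285.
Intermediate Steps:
S = -51/5 (S = -6/5 + ((-1 - 4) - 4) = -6/5 + (-5 - 4) = -6/5 - 9 = -51/5 ≈ -10.200)
o = 2773
o*S = 2773*(-51/5) = -141423/5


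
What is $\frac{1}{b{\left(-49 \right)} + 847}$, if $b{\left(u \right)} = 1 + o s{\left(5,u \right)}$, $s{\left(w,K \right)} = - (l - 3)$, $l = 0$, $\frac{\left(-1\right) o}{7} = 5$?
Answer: $\frac{1}{743} \approx 0.0013459$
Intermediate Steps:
$o = -35$ ($o = \left(-7\right) 5 = -35$)
$s{\left(w,K \right)} = 3$ ($s{\left(w,K \right)} = - (0 - 3) = \left(-1\right) \left(-3\right) = 3$)
$b{\left(u \right)} = -104$ ($b{\left(u \right)} = 1 - 105 = -104$)
$\frac{1}{b{\left(-49 \right)} + 847} = \frac{1}{-104 + 847} = \frac{1}{743}$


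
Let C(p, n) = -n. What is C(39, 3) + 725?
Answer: 722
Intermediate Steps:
C(39, 3) + 725 = -1*3 + 725 = -3 + 725 = 722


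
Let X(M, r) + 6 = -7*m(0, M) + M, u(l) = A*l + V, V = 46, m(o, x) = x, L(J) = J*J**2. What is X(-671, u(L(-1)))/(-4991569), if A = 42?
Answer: -4020/4991569 ≈ -0.00080536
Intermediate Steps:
L(J) = J**3
u(l) = 46 + 42*l (u(l) = 42*l + 46 = 46 + 42*l)
X(M, r) = -6 - 6*M (X(M, r) = -6 + (-7*M + M) = -6 - 6*M)
X(-671, u(L(-1)))/(-4991569) = (-6 - 6*(-671))/(-4991569) = (-6 + 4026)*(-1/4991569) = 4020*(-1/4991569) = -4020/4991569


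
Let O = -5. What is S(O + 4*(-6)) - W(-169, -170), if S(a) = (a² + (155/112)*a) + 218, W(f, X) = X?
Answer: 133153/112 ≈ 1188.9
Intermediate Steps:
S(a) = 218 + a² + 155*a/112 (S(a) = (a² + (155*(1/112))*a) + 218 = (a² + 155*a/112) + 218 = 218 + a² + 155*a/112)
S(O + 4*(-6)) - W(-169, -170) = (218 + (-5 + 4*(-6))² + 155*(-5 + 4*(-6))/112) - 1*(-170) = (218 + (-5 - 24)² + 155*(-5 - 24)/112) + 170 = (218 + (-29)² + (155/112)*(-29)) + 170 = (218 + 841 - 4495/112) + 170 = 114113/112 + 170 = 133153/112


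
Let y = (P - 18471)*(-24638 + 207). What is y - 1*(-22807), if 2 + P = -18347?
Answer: 899572227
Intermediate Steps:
P = -18349 (P = -2 - 18347 = -18349)
y = 899549420 (y = (-18349 - 18471)*(-24638 + 207) = -36820*(-24431) = 899549420)
y - 1*(-22807) = 899549420 - 1*(-22807) = 899549420 + 22807 = 899572227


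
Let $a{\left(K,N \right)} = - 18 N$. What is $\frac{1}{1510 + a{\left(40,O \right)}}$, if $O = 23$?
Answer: $\frac{1}{1096} \approx 0.00091241$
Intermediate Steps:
$\frac{1}{1510 + a{\left(40,O \right)}} = \frac{1}{1510 - 414} = \frac{1}{1096}$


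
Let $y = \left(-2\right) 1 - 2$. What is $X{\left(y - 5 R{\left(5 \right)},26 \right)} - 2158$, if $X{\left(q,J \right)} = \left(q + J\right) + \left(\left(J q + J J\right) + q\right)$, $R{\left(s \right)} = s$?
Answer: $-2268$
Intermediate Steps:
$y = -4$ ($y = -2 - 2 = -4$)
$X{\left(q,J \right)} = J + J^{2} + 2 q + J q$ ($X{\left(q,J \right)} = \left(J + q\right) + \left(\left(J q + J^{2}\right) + q\right) = \left(J + q\right) + \left(\left(J^{2} + J q\right) + q\right) = \left(J + q\right) + \left(q + J^{2} + J q\right) = J + J^{2} + 2 q + J q$)
$X{\left(y - 5 R{\left(5 \right)},26 \right)} - 2158 = \left(26 + 26^{2} + 2 \left(-4 - 25\right) + 26 \left(-4 - 25\right)\right) - 2158 = \left(26 + 676 + 2 \left(-4 - 25\right) + 26 \left(-4 - 25\right)\right) - 2158 = \left(26 + 676 + 2 \left(-29\right) + 26 \left(-29\right)\right) - 2158 = \left(26 + 676 - 58 - 754\right) - 2158 = -110 - 2158 = -2268$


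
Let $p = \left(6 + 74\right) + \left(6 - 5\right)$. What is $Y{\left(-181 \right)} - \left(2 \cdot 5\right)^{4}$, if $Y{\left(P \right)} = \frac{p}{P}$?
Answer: $- \frac{1810081}{181} \approx -10000.0$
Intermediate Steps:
$p = 81$ ($p = 80 + \left(6 - 5\right) = 80 + 1 = 81$)
$Y{\left(P \right)} = \frac{81}{P}$
$Y{\left(-181 \right)} - \left(2 \cdot 5\right)^{4} = \frac{81}{-181} - \left(2 \cdot 5\right)^{4} = 81 \left(- \frac{1}{181}\right) - 10^{4} = - \frac{81}{181} - 10000 = - \frac{1810081}{181}$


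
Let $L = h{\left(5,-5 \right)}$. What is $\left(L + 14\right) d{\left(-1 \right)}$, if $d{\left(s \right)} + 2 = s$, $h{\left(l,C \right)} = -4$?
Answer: $-30$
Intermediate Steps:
$d{\left(s \right)} = -2 + s$
$L = -4$
$\left(L + 14\right) d{\left(-1 \right)} = \left(-4 + 14\right) \left(-2 - 1\right) = 10 \left(-3\right) = -30$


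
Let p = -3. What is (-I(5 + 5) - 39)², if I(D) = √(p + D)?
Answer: (39 + √7)² ≈ 1734.4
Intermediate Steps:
I(D) = √(-3 + D)
(-I(5 + 5) - 39)² = (-√(-3 + (5 + 5)) - 39)² = (-√(-3 + 10) - 39)² = (-√7 - 39)² = (-39 - √7)²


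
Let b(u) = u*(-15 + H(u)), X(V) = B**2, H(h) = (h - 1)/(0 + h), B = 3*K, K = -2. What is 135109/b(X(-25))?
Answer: -135109/505 ≈ -267.54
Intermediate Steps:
B = -6 (B = 3*(-2) = -6)
H(h) = (-1 + h)/h
X(V) = 36 (X(V) = (-6)**2 = 36)
b(u) = u*(-15 + (-1 + u)/u)
135109/b(X(-25)) = 135109/(-1 - 14*36) = 135109/(-1 - 504) = 135109/(-505) = 135109*(-1/505) = -135109/505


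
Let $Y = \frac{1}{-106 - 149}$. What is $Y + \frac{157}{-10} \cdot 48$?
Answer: $- \frac{192169}{255} \approx -753.6$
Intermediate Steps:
$Y = - \frac{1}{255}$ ($Y = \frac{1}{-255} = - \frac{1}{255} \approx -0.0039216$)
$Y + \frac{157}{-10} \cdot 48 = - \frac{1}{255} + \frac{157}{-10} \cdot 48 = - \frac{1}{255} + 157 \left(- \frac{1}{10}\right) 48 = - \frac{1}{255} - \frac{3768}{5} = - \frac{192169}{255}$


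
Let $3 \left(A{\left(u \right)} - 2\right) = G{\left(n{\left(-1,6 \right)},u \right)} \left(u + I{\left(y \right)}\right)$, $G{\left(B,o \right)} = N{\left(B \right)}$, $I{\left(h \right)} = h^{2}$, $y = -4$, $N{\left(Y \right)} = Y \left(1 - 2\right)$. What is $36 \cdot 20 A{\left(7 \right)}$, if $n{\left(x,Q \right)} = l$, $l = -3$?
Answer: $18000$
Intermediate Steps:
$n{\left(x,Q \right)} = -3$
$N{\left(Y \right)} = - Y$ ($N{\left(Y \right)} = Y \left(-1\right) = - Y$)
$G{\left(B,o \right)} = - B$
$A{\left(u \right)} = 18 + u$ ($A{\left(u \right)} = 2 + \frac{\left(-1\right) \left(-3\right) \left(u + \left(-4\right)^{2}\right)}{3} = 2 + \frac{3 \left(u + 16\right)}{3} = 2 + \frac{3 \left(16 + u\right)}{3} = 2 + \frac{48 + 3 u}{3} = 2 + \left(16 + u\right) = 18 + u$)
$36 \cdot 20 A{\left(7 \right)} = 36 \cdot 20 \left(18 + 7\right) = 720 \cdot 25 = 18000$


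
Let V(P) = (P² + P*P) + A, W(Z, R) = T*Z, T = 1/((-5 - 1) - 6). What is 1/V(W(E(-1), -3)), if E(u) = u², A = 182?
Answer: 72/13105 ≈ 0.0054941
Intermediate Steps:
T = -1/12 (T = 1/(-6 - 6) = 1/(-12) = -1/12 ≈ -0.083333)
W(Z, R) = -Z/12
V(P) = 182 + 2*P² (V(P) = (P² + P*P) + 182 = (P² + P²) + 182 = 2*P² + 182 = 182 + 2*P²)
1/V(W(E(-1), -3)) = 1/(182 + 2*(-1/12*(-1)²)²) = 1/(182 + 2*(-1/12*1)²) = 1/(182 + 2*(-1/12)²) = 1/(182 + 2*(1/144)) = 1/(182 + 1/72) = 1/(13105/72) = 72/13105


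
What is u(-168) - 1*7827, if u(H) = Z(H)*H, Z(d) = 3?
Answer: -8331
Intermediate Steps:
u(H) = 3*H
u(-168) - 1*7827 = 3*(-168) - 1*7827 = -504 - 7827 = -8331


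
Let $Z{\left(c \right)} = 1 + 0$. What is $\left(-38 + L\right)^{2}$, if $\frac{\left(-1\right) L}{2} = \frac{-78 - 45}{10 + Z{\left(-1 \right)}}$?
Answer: $\frac{29584}{121} \approx 244.5$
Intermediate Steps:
$Z{\left(c \right)} = 1$
$L = \frac{246}{11}$ ($L = - 2 \frac{-78 - 45}{10 + 1} = - 2 \left(- \frac{123}{11}\right) = - 2 \left(\left(-123\right) \frac{1}{11}\right) = \left(-2\right) \left(- \frac{123}{11}\right) = \frac{246}{11} \approx 22.364$)
$\left(-38 + L\right)^{2} = \left(-38 + \frac{246}{11}\right)^{2} = \left(- \frac{172}{11}\right)^{2} = \frac{29584}{121}$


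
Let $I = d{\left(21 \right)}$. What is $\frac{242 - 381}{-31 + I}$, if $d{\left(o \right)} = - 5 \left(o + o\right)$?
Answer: $\frac{139}{241} \approx 0.57676$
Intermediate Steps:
$d{\left(o \right)} = - 10 o$ ($d{\left(o \right)} = - 5 \cdot 2 o = - 10 o$)
$I = -210$ ($I = \left(-10\right) 21 = -210$)
$\frac{242 - 381}{-31 + I} = \frac{242 - 381}{-31 - 210} = - \frac{139}{-241} = \left(-139\right) \left(- \frac{1}{241}\right) = \frac{139}{241}$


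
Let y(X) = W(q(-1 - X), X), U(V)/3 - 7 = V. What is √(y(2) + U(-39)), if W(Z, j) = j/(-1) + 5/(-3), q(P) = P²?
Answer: I*√897/3 ≈ 9.9833*I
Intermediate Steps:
U(V) = 21 + 3*V
W(Z, j) = -5/3 - j (W(Z, j) = j*(-1) + 5*(-⅓) = -j - 5/3 = -5/3 - j)
y(X) = -5/3 - X
√(y(2) + U(-39)) = √((-5/3 - 1*2) + (21 + 3*(-39))) = √((-5/3 - 2) + (21 - 117)) = √(-11/3 - 96) = √(-299/3) = I*√897/3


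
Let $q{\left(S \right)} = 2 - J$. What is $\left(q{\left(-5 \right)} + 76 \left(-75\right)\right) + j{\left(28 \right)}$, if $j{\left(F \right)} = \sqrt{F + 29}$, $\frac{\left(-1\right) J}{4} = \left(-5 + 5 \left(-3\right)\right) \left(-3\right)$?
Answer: $-5458 + \sqrt{57} \approx -5450.5$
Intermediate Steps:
$J = -240$ ($J = - 4 \left(-5 + 5 \left(-3\right)\right) \left(-3\right) = - 4 \left(-5 - 15\right) \left(-3\right) = - 4 \left(\left(-20\right) \left(-3\right)\right) = \left(-4\right) 60 = -240$)
$j{\left(F \right)} = \sqrt{29 + F}$
$q{\left(S \right)} = 242$ ($q{\left(S \right)} = 2 - -240 = 2 + 240 = 242$)
$\left(q{\left(-5 \right)} + 76 \left(-75\right)\right) + j{\left(28 \right)} = \left(242 + 76 \left(-75\right)\right) + \sqrt{29 + 28} = \left(242 - 5700\right) + \sqrt{57} = -5458 + \sqrt{57}$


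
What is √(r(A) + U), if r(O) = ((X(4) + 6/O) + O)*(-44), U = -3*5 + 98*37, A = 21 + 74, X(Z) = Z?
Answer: I*√6748705/95 ≈ 27.346*I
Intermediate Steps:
A = 95
U = 3611 (U = -15 + 3626 = 3611)
r(O) = -176 - 264/O - 44*O (r(O) = ((4 + 6/O) + O)*(-44) = (4 + O + 6/O)*(-44) = -176 - 264/O - 44*O)
√(r(A) + U) = √((-176 - 264/95 - 44*95) + 3611) = √((-176 - 264*1/95 - 4180) + 3611) = √((-176 - 264/95 - 4180) + 3611) = √(-414084/95 + 3611) = √(-71039/95) = I*√6748705/95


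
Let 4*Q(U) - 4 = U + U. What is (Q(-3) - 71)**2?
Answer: 20449/4 ≈ 5112.3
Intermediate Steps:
Q(U) = 1 + U/2 (Q(U) = 1 + (U + U)/4 = 1 + (2*U)/4 = 1 + U/2)
(Q(-3) - 71)**2 = ((1 + (1/2)*(-3)) - 71)**2 = ((1 - 3/2) - 71)**2 = (-1/2 - 71)**2 = (-143/2)**2 = 20449/4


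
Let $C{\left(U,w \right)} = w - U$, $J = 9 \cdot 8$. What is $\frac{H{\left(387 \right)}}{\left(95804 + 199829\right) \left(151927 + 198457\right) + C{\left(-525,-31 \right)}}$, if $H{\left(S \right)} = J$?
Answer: $\frac{36}{51792536783} \approx 6.9508 \cdot 10^{-10}$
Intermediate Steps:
$J = 72$
$H{\left(S \right)} = 72$
$\frac{H{\left(387 \right)}}{\left(95804 + 199829\right) \left(151927 + 198457\right) + C{\left(-525,-31 \right)}} = \frac{72}{\left(95804 + 199829\right) \left(151927 + 198457\right) - -494} = \frac{72}{295633 \cdot 350384 + \left(-31 + 525\right)} = \frac{72}{103585073072 + 494} = \frac{72}{103585073566} = 72 \cdot \frac{1}{103585073566} = \frac{36}{51792536783}$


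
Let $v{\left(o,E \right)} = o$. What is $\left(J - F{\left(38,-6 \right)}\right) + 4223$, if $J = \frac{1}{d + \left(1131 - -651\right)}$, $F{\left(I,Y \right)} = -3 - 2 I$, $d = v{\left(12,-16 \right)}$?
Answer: $\frac{7717789}{1794} \approx 4302.0$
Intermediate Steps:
$d = 12$
$J = \frac{1}{1794}$ ($J = \frac{1}{12 + \left(1131 - -651\right)} = \frac{1}{12 + \left(1131 + 651\right)} = \frac{1}{12 + 1782} = \frac{1}{1794} \approx 0.00055741$)
$\left(J - F{\left(38,-6 \right)}\right) + 4223 = \left(\frac{1}{1794} - \left(-3 - 76\right)\right) + 4223 = \left(\frac{1}{1794} - -79\right) + 4223 = \left(\frac{1}{1794} + 79\right) + 4223 = \frac{141727}{1794} + 4223 = \frac{7717789}{1794}$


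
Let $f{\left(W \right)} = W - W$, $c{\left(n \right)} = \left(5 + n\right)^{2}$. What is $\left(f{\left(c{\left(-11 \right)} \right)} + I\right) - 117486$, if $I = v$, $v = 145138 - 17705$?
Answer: $9947$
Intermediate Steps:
$v = 127433$
$f{\left(W \right)} = 0$
$I = 127433$
$\left(f{\left(c{\left(-11 \right)} \right)} + I\right) - 117486 = \left(0 + 127433\right) - 117486 = 127433 - 117486 = 9947$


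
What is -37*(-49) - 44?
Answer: 1769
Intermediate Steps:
-37*(-49) - 44 = 1813 - 44 = 1769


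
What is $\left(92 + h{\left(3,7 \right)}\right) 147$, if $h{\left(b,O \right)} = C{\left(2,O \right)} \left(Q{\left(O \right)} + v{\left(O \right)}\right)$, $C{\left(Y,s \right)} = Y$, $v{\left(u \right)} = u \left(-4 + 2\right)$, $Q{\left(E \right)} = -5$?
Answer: $7938$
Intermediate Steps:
$v{\left(u \right)} = - 2 u$ ($v{\left(u \right)} = u \left(-2\right) = - 2 u$)
$h{\left(b,O \right)} = -10 - 4 O$ ($h{\left(b,O \right)} = 2 \left(-5 - 2 O\right) = -10 - 4 O$)
$\left(92 + h{\left(3,7 \right)}\right) 147 = \left(92 - 38\right) 147 = 54 \cdot 147 = 7938$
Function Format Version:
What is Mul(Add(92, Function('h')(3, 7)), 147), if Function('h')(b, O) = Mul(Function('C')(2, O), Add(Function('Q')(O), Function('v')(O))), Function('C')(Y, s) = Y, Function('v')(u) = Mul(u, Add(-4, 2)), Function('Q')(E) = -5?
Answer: 7938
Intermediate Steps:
Function('v')(u) = Mul(-2, u) (Function('v')(u) = Mul(u, -2) = Mul(-2, u))
Function('h')(b, O) = Add(-10, Mul(-4, O)) (Function('h')(b, O) = Mul(2, Add(-5, Mul(-2, O))) = Add(-10, Mul(-4, O)))
Mul(Add(92, Function('h')(3, 7)), 147) = Mul(Add(92, Add(-10, Mul(-4, 7))), 147) = Mul(Add(92, Add(-10, -28)), 147) = Mul(Add(92, -38), 147) = Mul(54, 147) = 7938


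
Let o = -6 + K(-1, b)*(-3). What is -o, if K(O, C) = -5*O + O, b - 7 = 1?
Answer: 18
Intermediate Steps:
b = 8 (b = 7 + 1 = 8)
K(O, C) = -4*O
o = -18 (o = -6 - 4*(-1)*(-3) = -6 + 4*(-3) = -6 - 12 = -18)
-o = -1*(-18) = 18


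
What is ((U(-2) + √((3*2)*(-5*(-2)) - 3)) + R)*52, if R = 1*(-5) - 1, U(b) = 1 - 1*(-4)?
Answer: -52 + 52*√57 ≈ 340.59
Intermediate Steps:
U(b) = 5 (U(b) = 1 + 4 = 5)
R = -6 (R = -5 - 1 = -6)
((U(-2) + √((3*2)*(-5*(-2)) - 3)) + R)*52 = ((5 + √((3*2)*(-5*(-2)) - 3)) - 6)*52 = ((5 + √(6*10 - 3)) - 6)*52 = ((5 + √(60 - 3)) - 6)*52 = ((5 + √57) - 6)*52 = (-1 + √57)*52 = -52 + 52*√57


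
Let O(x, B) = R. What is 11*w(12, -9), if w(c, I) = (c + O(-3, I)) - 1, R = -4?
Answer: 77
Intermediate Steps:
O(x, B) = -4
w(c, I) = -5 + c (w(c, I) = (c - 4) - 1 = (-4 + c) - 1 = -5 + c)
11*w(12, -9) = 11*(-5 + 12) = 11*7 = 77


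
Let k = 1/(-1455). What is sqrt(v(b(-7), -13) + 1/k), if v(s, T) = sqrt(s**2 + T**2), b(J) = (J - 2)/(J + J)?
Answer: sqrt(-285180 + 14*sqrt(33205))/14 ≈ 37.973*I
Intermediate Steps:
b(J) = (-2 + J)/(2*J) (b(J) = (-2 + J)/((2*J)) = (-2 + J)*(1/(2*J)) = (-2 + J)/(2*J))
k = -1/1455 ≈ -0.00068729
v(s, T) = sqrt(T**2 + s**2)
sqrt(v(b(-7), -13) + 1/k) = sqrt(sqrt((-13)**2 + ((1/2)*(-2 - 7)/(-7))**2) + 1/(-1/1455)) = sqrt(sqrt(169 + ((1/2)*(-1/7)*(-9))**2) - 1455) = sqrt(sqrt(169 + (9/14)**2) - 1455) = sqrt(sqrt(169 + 81/196) - 1455) = sqrt(sqrt(33205/196) - 1455) = sqrt(sqrt(33205)/14 - 1455) = sqrt(-1455 + sqrt(33205)/14)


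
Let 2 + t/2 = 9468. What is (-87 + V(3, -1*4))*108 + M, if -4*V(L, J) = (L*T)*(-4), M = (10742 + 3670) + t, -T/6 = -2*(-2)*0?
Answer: 23948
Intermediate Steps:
T = 0 (T = -6*(-2*(-2))*0 = -24*0 = -6*0 = 0)
t = 18932 (t = -4 + 2*9468 = -4 + 18936 = 18932)
M = 33344 (M = (10742 + 3670) + 18932 = 14412 + 18932 = 33344)
V(L, J) = 0 (V(L, J) = -L*0*(-4)/4 = -0*(-4) = -1/4*0 = 0)
(-87 + V(3, -1*4))*108 + M = (-87 + 0)*108 + 33344 = -87*108 + 33344 = -9396 + 33344 = 23948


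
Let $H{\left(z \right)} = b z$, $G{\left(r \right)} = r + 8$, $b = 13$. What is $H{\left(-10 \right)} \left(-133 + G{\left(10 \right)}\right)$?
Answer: $14950$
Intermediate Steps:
$G{\left(r \right)} = 8 + r$
$H{\left(z \right)} = 13 z$
$H{\left(-10 \right)} \left(-133 + G{\left(10 \right)}\right) = 13 \left(-10\right) \left(-133 + \left(8 + 10\right)\right) = - 130 \left(-133 + 18\right) = \left(-130\right) \left(-115\right) = 14950$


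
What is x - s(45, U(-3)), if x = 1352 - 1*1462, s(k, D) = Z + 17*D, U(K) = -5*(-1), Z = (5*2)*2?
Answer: -215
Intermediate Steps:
Z = 20 (Z = 10*2 = 20)
U(K) = 5
s(k, D) = 20 + 17*D
x = -110 (x = 1352 - 1462 = -110)
x - s(45, U(-3)) = -110 - (20 + 17*5) = -110 - (20 + 85) = -110 - 1*105 = -110 - 105 = -215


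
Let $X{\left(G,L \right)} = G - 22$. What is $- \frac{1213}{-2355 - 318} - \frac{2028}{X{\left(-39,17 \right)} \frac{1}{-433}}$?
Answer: $- \frac{2347151459}{163053} \approx -14395.0$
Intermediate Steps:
$X{\left(G,L \right)} = -22 + G$
$- \frac{1213}{-2355 - 318} - \frac{2028}{X{\left(-39,17 \right)} \frac{1}{-433}} = - \frac{1213}{-2355 - 318} - \frac{2028}{\left(-22 - 39\right) \frac{1}{-433}} = - \frac{1213}{-2355 - 318} - \frac{2028}{\left(-61\right) \left(- \frac{1}{433}\right)} = - \frac{1213}{-2673} - \frac{2028}{\frac{61}{433}} = \left(-1213\right) \left(- \frac{1}{2673}\right) - \frac{878124}{61} = \frac{1213}{2673} - \frac{878124}{61} = - \frac{2347151459}{163053}$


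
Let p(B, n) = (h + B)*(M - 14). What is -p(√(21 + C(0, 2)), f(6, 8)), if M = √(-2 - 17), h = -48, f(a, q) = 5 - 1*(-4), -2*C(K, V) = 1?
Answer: -672 + 7*√82 + 48*I*√19 - I*√1558/2 ≈ -608.61 + 189.49*I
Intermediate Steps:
C(K, V) = -½ (C(K, V) = -½*1 = -½)
f(a, q) = 9 (f(a, q) = 5 + 4 = 9)
M = I*√19 (M = √(-19) = I*√19 ≈ 4.3589*I)
p(B, n) = (-48 + B)*(-14 + I*√19) (p(B, n) = (-48 + B)*(I*√19 - 14) = (-48 + B)*(-14 + I*√19))
-p(√(21 + C(0, 2)), f(6, 8)) = -(672 - 14*√(21 - ½) - 48*I*√19 + I*√(21 - ½)*√19) = -(672 - 7*√82 - 48*I*√19 + I*√(41/2)*√19) = -(672 - 7*√82 - 48*I*√19 + I*(√82/2)*√19) = -(672 - 7*√82 - 48*I*√19 + I*√1558/2) = -(672 - 7*√82 + I*√1558/2 - 48*I*√19) = -672 + 7*√82 + 48*I*√19 - I*√1558/2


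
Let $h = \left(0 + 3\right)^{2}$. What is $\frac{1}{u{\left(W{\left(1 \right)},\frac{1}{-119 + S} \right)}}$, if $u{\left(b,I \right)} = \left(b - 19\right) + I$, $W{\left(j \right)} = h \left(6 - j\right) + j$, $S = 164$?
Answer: $\frac{45}{1216} \approx 0.037007$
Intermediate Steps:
$h = 9$ ($h = 3^{2} = 9$)
$W{\left(j \right)} = 54 - 8 j$ ($W{\left(j \right)} = 9 \left(6 - j\right) + j = \left(54 - 9 j\right) + j = 54 - 8 j$)
$u{\left(b,I \right)} = -19 + I + b$ ($u{\left(b,I \right)} = \left(-19 + b\right) + I = -19 + I + b$)
$\frac{1}{u{\left(W{\left(1 \right)},\frac{1}{-119 + S} \right)}} = \frac{1}{-19 + \frac{1}{-119 + 164} + \left(54 - 8\right)} = \frac{1}{-19 + \frac{1}{45} + \left(54 - 8\right)} = \frac{1}{-19 + \frac{1}{45} + 46} = \frac{1}{\frac{1216}{45}} = \frac{45}{1216}$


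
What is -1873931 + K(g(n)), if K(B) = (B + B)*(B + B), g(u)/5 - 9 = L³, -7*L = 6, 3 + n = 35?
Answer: -219641844119/117649 ≈ -1.8669e+6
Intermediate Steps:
n = 32 (n = -3 + 35 = 32)
L = -6/7 (L = -⅐*6 = -6/7 ≈ -0.85714)
g(u) = 14355/343 (g(u) = 45 + 5*(-6/7)³ = 45 + 5*(-216/343) = 45 - 1080/343 = 14355/343)
K(B) = 4*B² (K(B) = (2*B)*(2*B) = 4*B²)
-1873931 + K(g(n)) = -1873931 + 4*(14355/343)² = -1873931 + 4*(206066025/117649) = -1873931 + 824264100/117649 = -219641844119/117649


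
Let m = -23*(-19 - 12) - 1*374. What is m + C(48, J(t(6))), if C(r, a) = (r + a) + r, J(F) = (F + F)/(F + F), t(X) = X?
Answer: 436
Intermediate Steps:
J(F) = 1 (J(F) = (2*F)/((2*F)) = (2*F)*(1/(2*F)) = 1)
m = 339 (m = -23*(-31) - 374 = 713 - 374 = 339)
C(r, a) = a + 2*r (C(r, a) = (a + r) + r = a + 2*r)
m + C(48, J(t(6))) = 339 + (1 + 2*48) = 339 + (1 + 96) = 339 + 97 = 436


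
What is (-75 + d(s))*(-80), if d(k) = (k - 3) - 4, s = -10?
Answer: 7360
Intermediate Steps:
d(k) = -7 + k (d(k) = (-3 + k) - 4 = -7 + k)
(-75 + d(s))*(-80) = (-75 + (-7 - 10))*(-80) = (-75 - 17)*(-80) = -92*(-80) = 7360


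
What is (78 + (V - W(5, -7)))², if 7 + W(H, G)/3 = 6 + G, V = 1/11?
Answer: 1261129/121 ≈ 10423.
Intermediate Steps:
V = 1/11 ≈ 0.090909
W(H, G) = -3 + 3*G (W(H, G) = -21 + 3*(6 + G) = -21 + (18 + 3*G) = -3 + 3*G)
(78 + (V - W(5, -7)))² = (78 + (1/11 - (-3 + 3*(-7))))² = (78 + (1/11 - (-3 - 21)))² = (78 + (1/11 - 1*(-24)))² = (78 + (1/11 + 24))² = (78 + 265/11)² = (1123/11)² = 1261129/121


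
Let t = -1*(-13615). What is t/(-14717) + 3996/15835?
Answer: -156784393/233043695 ≈ -0.67277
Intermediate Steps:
t = 13615
t/(-14717) + 3996/15835 = 13615/(-14717) + 3996/15835 = 13615*(-1/14717) + 3996*(1/15835) = -13615/14717 + 3996/15835 = -156784393/233043695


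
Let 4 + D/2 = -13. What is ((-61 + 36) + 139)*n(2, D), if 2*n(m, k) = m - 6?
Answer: -228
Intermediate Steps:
D = -34 (D = -8 + 2*(-13) = -8 - 26 = -34)
n(m, k) = -3 + m/2 (n(m, k) = (m - 6)/2 = (-6 + m)/2 = -3 + m/2)
((-61 + 36) + 139)*n(2, D) = ((-61 + 36) + 139)*(-3 + (½)*2) = (-25 + 139)*(-3 + 1) = 114*(-2) = -228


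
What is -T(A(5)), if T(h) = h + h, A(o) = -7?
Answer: 14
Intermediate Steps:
T(h) = 2*h
-T(A(5)) = -2*(-7) = -1*(-14) = 14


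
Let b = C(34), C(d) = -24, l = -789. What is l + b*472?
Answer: -12117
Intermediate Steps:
b = -24
l + b*472 = -789 - 24*472 = -789 - 11328 = -12117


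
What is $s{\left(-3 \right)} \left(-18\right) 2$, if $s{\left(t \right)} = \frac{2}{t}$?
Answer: $24$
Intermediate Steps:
$s{\left(-3 \right)} \left(-18\right) 2 = \frac{2}{-3} \left(-18\right) 2 = 2 \left(- \frac{1}{3}\right) \left(-18\right) 2 = \left(- \frac{2}{3}\right) \left(-18\right) 2 = 12 \cdot 2 = 24$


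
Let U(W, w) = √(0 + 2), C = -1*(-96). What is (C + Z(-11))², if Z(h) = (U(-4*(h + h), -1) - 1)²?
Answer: 9809 - 396*√2 ≈ 9249.0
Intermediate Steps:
C = 96
U(W, w) = √2
Z(h) = (-1 + √2)² (Z(h) = (√2 - 1)² = (-1 + √2)²)
(C + Z(-11))² = (96 + (1 - √2)²)²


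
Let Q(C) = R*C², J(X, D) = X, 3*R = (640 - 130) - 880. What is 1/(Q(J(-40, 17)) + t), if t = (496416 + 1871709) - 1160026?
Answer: 3/3032297 ≈ 9.8935e-7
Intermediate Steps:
R = -370/3 (R = ((640 - 130) - 880)/3 = (510 - 880)/3 = (⅓)*(-370) = -370/3 ≈ -123.33)
t = 1208099 (t = 2368125 - 1160026 = 1208099)
Q(C) = -370*C²/3
1/(Q(J(-40, 17)) + t) = 1/(-370/3*(-40)² + 1208099) = 1/(-370/3*1600 + 1208099) = 1/(-592000/3 + 1208099) = 1/(3032297/3) = 3/3032297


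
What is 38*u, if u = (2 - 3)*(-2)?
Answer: 76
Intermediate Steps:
u = 2 (u = -1*(-2) = 2)
38*u = 38*2 = 76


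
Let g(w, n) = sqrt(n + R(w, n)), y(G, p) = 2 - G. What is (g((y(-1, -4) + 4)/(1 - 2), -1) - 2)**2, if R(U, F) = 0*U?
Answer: (2 - I)**2 ≈ 3.0 - 4.0*I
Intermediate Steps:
R(U, F) = 0
g(w, n) = sqrt(n) (g(w, n) = sqrt(n + 0) = sqrt(n))
(g((y(-1, -4) + 4)/(1 - 2), -1) - 2)**2 = (sqrt(-1) - 2)**2 = (I - 2)**2 = (-2 + I)**2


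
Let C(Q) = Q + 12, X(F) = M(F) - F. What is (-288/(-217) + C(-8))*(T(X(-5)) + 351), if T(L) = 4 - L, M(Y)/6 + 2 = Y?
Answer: 64736/31 ≈ 2088.3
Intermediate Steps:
M(Y) = -12 + 6*Y
X(F) = -12 + 5*F (X(F) = (-12 + 6*F) - F = -12 + 5*F)
C(Q) = 12 + Q
(-288/(-217) + C(-8))*(T(X(-5)) + 351) = (-288/(-217) + (12 - 8))*((4 - (-12 + 5*(-5))) + 351) = (-288*(-1/217) + 4)*((4 - (-12 - 25)) + 351) = (288/217 + 4)*((4 - 1*(-37)) + 351) = 1156*((4 + 37) + 351)/217 = 1156*(41 + 351)/217 = (1156/217)*392 = 64736/31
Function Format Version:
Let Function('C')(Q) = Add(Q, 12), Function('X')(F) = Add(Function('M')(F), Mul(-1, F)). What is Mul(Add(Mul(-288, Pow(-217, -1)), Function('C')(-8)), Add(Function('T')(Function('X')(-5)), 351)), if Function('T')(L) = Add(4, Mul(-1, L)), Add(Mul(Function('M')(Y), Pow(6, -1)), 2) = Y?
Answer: Rational(64736, 31) ≈ 2088.3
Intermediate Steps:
Function('M')(Y) = Add(-12, Mul(6, Y))
Function('X')(F) = Add(-12, Mul(5, F)) (Function('X')(F) = Add(Add(-12, Mul(6, F)), Mul(-1, F)) = Add(-12, Mul(5, F)))
Function('C')(Q) = Add(12, Q)
Mul(Add(Mul(-288, Pow(-217, -1)), Function('C')(-8)), Add(Function('T')(Function('X')(-5)), 351)) = Mul(Add(Mul(-288, Pow(-217, -1)), Add(12, -8)), Add(Add(4, Mul(-1, Add(-12, Mul(5, -5)))), 351)) = Mul(Add(Mul(-288, Rational(-1, 217)), 4), Add(Add(4, Mul(-1, Add(-12, -25))), 351)) = Mul(Add(Rational(288, 217), 4), Add(Add(4, Mul(-1, -37)), 351)) = Mul(Rational(1156, 217), Add(Add(4, 37), 351)) = Mul(Rational(1156, 217), Add(41, 351)) = Mul(Rational(1156, 217), 392) = Rational(64736, 31)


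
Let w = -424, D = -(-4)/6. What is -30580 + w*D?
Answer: -92588/3 ≈ -30863.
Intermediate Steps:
D = ⅔ (D = -(-4)/6 = -4*(-⅙) = ⅔ ≈ 0.66667)
-30580 + w*D = -30580 - 424*⅔ = -30580 - 848/3 = -92588/3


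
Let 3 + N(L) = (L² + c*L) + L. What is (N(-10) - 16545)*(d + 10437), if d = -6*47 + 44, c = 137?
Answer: -181827772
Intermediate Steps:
d = -238 (d = -282 + 44 = -238)
N(L) = -3 + L² + 138*L (N(L) = -3 + ((L² + 137*L) + L) = -3 + (L² + 138*L) = -3 + L² + 138*L)
(N(-10) - 16545)*(d + 10437) = ((-3 + (-10)² + 138*(-10)) - 16545)*(-238 + 10437) = ((-3 + 100 - 1380) - 16545)*10199 = (-1283 - 16545)*10199 = -17828*10199 = -181827772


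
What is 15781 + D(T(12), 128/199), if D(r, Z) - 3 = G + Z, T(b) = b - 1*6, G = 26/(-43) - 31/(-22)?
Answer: 2971673663/188254 ≈ 15785.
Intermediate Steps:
G = 761/946 (G = 26*(-1/43) - 31*(-1/22) = -26/43 + 31/22 = 761/946 ≈ 0.80444)
T(b) = -6 + b (T(b) = b - 6 = -6 + b)
D(r, Z) = 3599/946 + Z (D(r, Z) = 3 + (761/946 + Z) = 3599/946 + Z)
15781 + D(T(12), 128/199) = 15781 + (3599/946 + 128/199) = 15781 + 837289/188254 = 2971673663/188254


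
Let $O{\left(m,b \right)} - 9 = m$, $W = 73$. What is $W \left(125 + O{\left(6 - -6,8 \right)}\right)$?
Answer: $10658$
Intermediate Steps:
$O{\left(m,b \right)} = 9 + m$
$W \left(125 + O{\left(6 - -6,8 \right)}\right) = 73 \left(125 + \left(9 + \left(6 - -6\right)\right)\right) = 73 \left(125 + \left(9 + \left(6 + 6\right)\right)\right) = 73 \left(125 + \left(9 + 12\right)\right) = 73 \left(125 + 21\right) = 73 \cdot 146 = 10658$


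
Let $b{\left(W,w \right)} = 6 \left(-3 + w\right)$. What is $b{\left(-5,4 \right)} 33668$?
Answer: $202008$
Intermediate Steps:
$b{\left(W,w \right)} = -18 + 6 w$
$b{\left(-5,4 \right)} 33668 = \left(-18 + 6 \cdot 4\right) 33668 = \left(-18 + 24\right) 33668 = 6 \cdot 33668 = 202008$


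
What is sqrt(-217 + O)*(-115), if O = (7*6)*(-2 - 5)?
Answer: -115*I*sqrt(511) ≈ -2599.6*I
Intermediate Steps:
O = -294 (O = 42*(-7) = -294)
sqrt(-217 + O)*(-115) = sqrt(-217 - 294)*(-115) = sqrt(-511)*(-115) = (I*sqrt(511))*(-115) = -115*I*sqrt(511)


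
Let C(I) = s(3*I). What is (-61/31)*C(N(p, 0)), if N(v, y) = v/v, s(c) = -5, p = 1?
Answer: 305/31 ≈ 9.8387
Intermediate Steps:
N(v, y) = 1
C(I) = -5
(-61/31)*C(N(p, 0)) = -61/31*(-5) = 305/31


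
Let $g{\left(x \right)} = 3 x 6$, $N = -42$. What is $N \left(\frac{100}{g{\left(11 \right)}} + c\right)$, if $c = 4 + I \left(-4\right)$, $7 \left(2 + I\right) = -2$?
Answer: $- \frac{18916}{33} \approx -573.21$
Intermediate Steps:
$I = - \frac{16}{7}$ ($I = -2 + \frac{1}{7} \left(-2\right) = -2 - \frac{2}{7} = - \frac{16}{7} \approx -2.2857$)
$g{\left(x \right)} = 18 x$
$c = \frac{92}{7}$ ($c = 4 - - \frac{64}{7} = 4 + \frac{64}{7} = \frac{92}{7} \approx 13.143$)
$N \left(\frac{100}{g{\left(11 \right)}} + c\right) = - 42 \left(\frac{100}{18 \cdot 11} + \frac{92}{7}\right) = - 42 \left(\frac{100}{198} + \frac{92}{7}\right) = - 42 \left(100 \cdot \frac{1}{198} + \frac{92}{7}\right) = - 42 \left(\frac{50}{99} + \frac{92}{7}\right) = \left(-42\right) \frac{9458}{693} = - \frac{18916}{33}$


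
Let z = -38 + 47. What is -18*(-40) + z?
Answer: 729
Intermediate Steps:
z = 9
-18*(-40) + z = -18*(-40) + 9 = 720 + 9 = 729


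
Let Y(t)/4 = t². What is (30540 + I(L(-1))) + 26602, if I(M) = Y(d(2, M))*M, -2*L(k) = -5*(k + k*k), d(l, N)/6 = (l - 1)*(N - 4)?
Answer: 57142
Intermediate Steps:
d(l, N) = 6*(-1 + l)*(-4 + N) (d(l, N) = 6*((l - 1)*(N - 4)) = 6*((-1 + l)*(-4 + N)) = 6*(-1 + l)*(-4 + N))
Y(t) = 4*t²
L(k) = 5*k/2 + 5*k²/2 (L(k) = -(-5)*(k + k*k)/2 = -(-5)*(k + k²)/2 = -(-5*k - 5*k²)/2 = 5*k/2 + 5*k²/2)
I(M) = 4*M*(-24 + 6*M)² (I(M) = (4*(24 - 24*2 - 6*M + 6*M*2)²)*M = (4*(24 - 48 - 6*M + 12*M)²)*M = (4*(-24 + 6*M)²)*M = 4*M*(-24 + 6*M)²)
(30540 + I(L(-1))) + 26602 = (30540 + 144*((5/2)*(-1)*(1 - 1))*(4 - 5*(-1)*(1 - 1)/2)²) + 26602 = (30540 + 144*((5/2)*(-1)*0)*(4 - 5*(-1)*0/2)²) + 26602 = (30540 + 144*0*(4 - 1*0)²) + 26602 = (30540 + 144*0*(4 + 0)²) + 26602 = (30540 + 144*0*4²) + 26602 = (30540 + 144*0*16) + 26602 = (30540 + 0) + 26602 = 30540 + 26602 = 57142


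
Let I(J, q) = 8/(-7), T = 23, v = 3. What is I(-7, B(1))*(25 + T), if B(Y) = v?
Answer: -384/7 ≈ -54.857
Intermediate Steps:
B(Y) = 3
I(J, q) = -8/7 (I(J, q) = 8*(-⅐) = -8/7)
I(-7, B(1))*(25 + T) = -8*(25 + 23)/7 = -8/7*48 = -384/7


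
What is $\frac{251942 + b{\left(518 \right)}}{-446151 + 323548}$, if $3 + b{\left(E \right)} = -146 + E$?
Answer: $- \frac{252311}{122603} \approx -2.058$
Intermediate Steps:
$b{\left(E \right)} = -149 + E$ ($b{\left(E \right)} = -3 + \left(-146 + E\right) = -149 + E$)
$\frac{251942 + b{\left(518 \right)}}{-446151 + 323548} = \frac{251942 + \left(-149 + 518\right)}{-446151 + 323548} = \frac{251942 + 369}{-122603} = 252311 \left(- \frac{1}{122603}\right) = - \frac{252311}{122603}$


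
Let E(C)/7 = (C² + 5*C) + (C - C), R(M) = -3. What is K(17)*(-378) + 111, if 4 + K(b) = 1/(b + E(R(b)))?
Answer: 40953/25 ≈ 1638.1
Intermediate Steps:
E(C) = 7*C² + 35*C (E(C) = 7*((C² + 5*C) + (C - C)) = 7*((C² + 5*C) + 0) = 7*(C² + 5*C) = 7*C² + 35*C)
K(b) = -4 + 1/(-42 + b) (K(b) = -4 + 1/(b + 7*(-3)*(5 - 3)) = -4 + 1/(b + 7*(-3)*2) = -4 + 1/(b - 42) = -4 + 1/(-42 + b))
K(17)*(-378) + 111 = ((169 - 4*17)/(-42 + 17))*(-378) + 111 = ((169 - 68)/(-25))*(-378) + 111 = -1/25*101*(-378) + 111 = -101/25*(-378) + 111 = 38178/25 + 111 = 40953/25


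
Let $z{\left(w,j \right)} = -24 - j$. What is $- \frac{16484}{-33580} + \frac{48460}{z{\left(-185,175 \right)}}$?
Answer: $- \frac{406001621}{1670605} \approx -243.03$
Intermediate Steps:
$- \frac{16484}{-33580} + \frac{48460}{z{\left(-185,175 \right)}} = - \frac{16484}{-33580} + \frac{48460}{-24 - 175} = \left(-16484\right) \left(- \frac{1}{33580}\right) + \frac{48460}{-24 - 175} = \frac{4121}{8395} + \frac{48460}{-199} = \frac{4121}{8395} + 48460 \left(- \frac{1}{199}\right) = \frac{4121}{8395} - \frac{48460}{199} = - \frac{406001621}{1670605}$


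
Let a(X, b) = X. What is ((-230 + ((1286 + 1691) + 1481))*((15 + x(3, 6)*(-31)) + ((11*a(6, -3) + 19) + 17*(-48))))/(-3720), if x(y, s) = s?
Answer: 476707/465 ≈ 1025.2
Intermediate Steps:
((-230 + ((1286 + 1691) + 1481))*((15 + x(3, 6)*(-31)) + ((11*a(6, -3) + 19) + 17*(-48))))/(-3720) = ((-230 + ((1286 + 1691) + 1481))*((15 + 6*(-31)) + ((11*6 + 19) + 17*(-48))))/(-3720) = ((-230 + (2977 + 1481))*((15 - 186) + ((66 + 19) - 816)))*(-1/3720) = ((-230 + 4458)*(-171 + (85 - 816)))*(-1/3720) = (4228*(-171 - 731))*(-1/3720) = (4228*(-902))*(-1/3720) = -3813656*(-1/3720) = 476707/465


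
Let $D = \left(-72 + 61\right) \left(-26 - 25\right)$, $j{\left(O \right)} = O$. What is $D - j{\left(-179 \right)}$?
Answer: $740$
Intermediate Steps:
$D = 561$ ($D = - 11 \left(-26 - 25\right) = \left(-11\right) \left(-51\right) = 561$)
$D - j{\left(-179 \right)} = 561 - -179 = 561 + 179 = 740$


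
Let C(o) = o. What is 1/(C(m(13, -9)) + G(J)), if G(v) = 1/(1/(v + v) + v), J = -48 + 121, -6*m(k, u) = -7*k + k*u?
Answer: 10659/369658 ≈ 0.028835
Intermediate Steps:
m(k, u) = 7*k/6 - k*u/6 (m(k, u) = -(-7*k + k*u)/6 = 7*k/6 - k*u/6)
J = 73
G(v) = 1/(v + 1/(2*v)) (G(v) = 1/(1/(2*v) + v) = 1/(v + 1/(2*v)))
1/(C(m(13, -9)) + G(J)) = 1/((⅙)*13*(7 - 1*(-9)) + 2*73/(1 + 2*73²)) = 1/((⅙)*13*(7 + 9) + 2*73/(1 + 2*5329)) = 1/((⅙)*13*16 + 2*73/(1 + 10658)) = 1/(104/3 + 2*73/10659) = 1/(104/3 + 2*73*(1/10659)) = 1/(104/3 + 146/10659) = 1/(369658/10659) = 10659/369658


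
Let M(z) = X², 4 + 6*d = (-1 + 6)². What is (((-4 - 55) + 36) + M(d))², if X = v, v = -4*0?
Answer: 529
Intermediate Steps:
v = 0
X = 0
d = 7/2 (d = -⅔ + (-1 + 6)²/6 = -⅔ + (⅙)*5² = -⅔ + (⅙)*25 = -⅔ + 25/6 = 7/2 ≈ 3.5000)
M(z) = 0 (M(z) = 0² = 0)
(((-4 - 55) + 36) + M(d))² = (((-4 - 55) + 36) + 0)² = ((-59 + 36) + 0)² = (-23 + 0)² = (-23)² = 529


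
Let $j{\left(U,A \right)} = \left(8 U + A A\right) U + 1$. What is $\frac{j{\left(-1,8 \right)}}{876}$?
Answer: $- \frac{55}{876} \approx -0.062785$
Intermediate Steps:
$j{\left(U,A \right)} = 1 + U \left(A^{2} + 8 U\right)$ ($j{\left(U,A \right)} = \left(8 U + A^{2}\right) U + 1 = \left(A^{2} + 8 U\right) U + 1 = U \left(A^{2} + 8 U\right) + 1 = 1 + U \left(A^{2} + 8 U\right)$)
$\frac{j{\left(-1,8 \right)}}{876} = \frac{1 + 8 \left(-1\right)^{2} - 8^{2}}{876} = \left(1 + 8 \cdot 1 - 64\right) \frac{1}{876} = \left(1 + 8 - 64\right) \frac{1}{876} = \left(-55\right) \frac{1}{876} = - \frac{55}{876}$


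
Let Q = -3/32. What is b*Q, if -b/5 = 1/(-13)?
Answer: -15/416 ≈ -0.036058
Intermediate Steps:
b = 5/13 (b = -5/(-13) = -5*(-1/13) = 5/13 ≈ 0.38462)
Q = -3/32 ≈ -0.093750
b*Q = (5/13)*(-3/32) = -15/416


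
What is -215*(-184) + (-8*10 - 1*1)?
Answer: 39479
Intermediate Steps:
-215*(-184) + (-8*10 - 1*1) = 39560 + (-80 - 1) = 39560 - 81 = 39479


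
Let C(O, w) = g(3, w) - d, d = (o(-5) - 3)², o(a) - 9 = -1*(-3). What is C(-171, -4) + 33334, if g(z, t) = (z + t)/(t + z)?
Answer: 33254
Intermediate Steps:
g(z, t) = 1 (g(z, t) = (t + z)/(t + z) = 1)
o(a) = 12 (o(a) = 9 - 1*(-3) = 9 + 3 = 12)
d = 81 (d = (12 - 3)² = 9² = 81)
C(O, w) = -80 (C(O, w) = 1 - 1*81 = 1 - 81 = -80)
C(-171, -4) + 33334 = -80 + 33334 = 33254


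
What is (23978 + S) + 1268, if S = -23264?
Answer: 1982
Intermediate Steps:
(23978 + S) + 1268 = (23978 - 23264) + 1268 = 714 + 1268 = 1982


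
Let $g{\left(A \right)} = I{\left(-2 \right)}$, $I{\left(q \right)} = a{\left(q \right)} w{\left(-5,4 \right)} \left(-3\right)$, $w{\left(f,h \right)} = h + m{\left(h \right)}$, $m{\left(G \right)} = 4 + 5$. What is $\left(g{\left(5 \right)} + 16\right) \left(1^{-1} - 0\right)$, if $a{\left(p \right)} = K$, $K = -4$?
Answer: $172$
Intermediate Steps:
$m{\left(G \right)} = 9$
$a{\left(p \right)} = -4$
$w{\left(f,h \right)} = 9 + h$ ($w{\left(f,h \right)} = h + 9 = 9 + h$)
$I{\left(q \right)} = 156$ ($I{\left(q \right)} = - 4 \left(9 + 4\right) \left(-3\right) = \left(-4\right) 13 \left(-3\right) = \left(-52\right) \left(-3\right) = 156$)
$g{\left(A \right)} = 156$
$\left(g{\left(5 \right)} + 16\right) \left(1^{-1} - 0\right) = \left(156 + 16\right) \left(1^{-1} - 0\right) = 172 \left(1 + 0\right) = 172 \cdot 1 = 172$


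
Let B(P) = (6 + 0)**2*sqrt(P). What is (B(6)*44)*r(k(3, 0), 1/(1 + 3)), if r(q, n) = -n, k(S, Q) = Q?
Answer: -396*sqrt(6) ≈ -970.00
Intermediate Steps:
B(P) = 36*sqrt(P) (B(P) = 6**2*sqrt(P) = 36*sqrt(P))
(B(6)*44)*r(k(3, 0), 1/(1 + 3)) = ((36*sqrt(6))*44)*(-1/(1 + 3)) = (1584*sqrt(6))*(-1/4) = -396*sqrt(6)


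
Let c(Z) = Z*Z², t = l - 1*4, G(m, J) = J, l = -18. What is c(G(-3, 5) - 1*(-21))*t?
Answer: -386672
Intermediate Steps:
t = -22 (t = -18 - 1*4 = -18 - 4 = -22)
c(Z) = Z³
c(G(-3, 5) - 1*(-21))*t = (5 - 1*(-21))³*(-22) = (5 + 21)³*(-22) = 26³*(-22) = 17576*(-22) = -386672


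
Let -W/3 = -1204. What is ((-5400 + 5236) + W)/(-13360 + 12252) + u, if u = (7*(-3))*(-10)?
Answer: 57308/277 ≈ 206.89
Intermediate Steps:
W = 3612 (W = -3*(-1204) = 3612)
u = 210 (u = -21*(-10) = 210)
((-5400 + 5236) + W)/(-13360 + 12252) + u = ((-5400 + 5236) + 3612)/(-13360 + 12252) + 210 = (-164 + 3612)/(-1108) + 210 = 3448*(-1/1108) + 210 = -862/277 + 210 = 57308/277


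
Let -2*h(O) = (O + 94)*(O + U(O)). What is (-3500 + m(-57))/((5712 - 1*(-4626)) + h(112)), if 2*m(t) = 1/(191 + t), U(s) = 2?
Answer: 937999/376272 ≈ 2.4929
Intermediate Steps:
m(t) = 1/(2*(191 + t))
h(O) = -(2 + O)*(94 + O)/2 (h(O) = -(O + 94)*(O + 2)/2 = -(94 + O)*(2 + O)/2 = -(2 + O)*(94 + O)/2)
(-3500 + m(-57))/((5712 - 1*(-4626)) + h(112)) = (-3500 + 1/(2*(191 - 57)))/((5712 - 1*(-4626)) + (-94 - 48*112 - ½*112²)) = (-3500 + (½)/134)/((5712 + 4626) + (-94 - 5376 - ½*12544)) = (-3500 + (½)*(1/134))/(10338 + (-94 - 5376 - 6272)) = (-3500 + 1/268)/(10338 - 11742) = -937999/268/(-1404) = -937999/268*(-1/1404) = 937999/376272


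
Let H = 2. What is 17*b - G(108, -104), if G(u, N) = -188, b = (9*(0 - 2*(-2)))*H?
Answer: 1412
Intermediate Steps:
b = 72 (b = (9*(0 - 2*(-2)))*2 = (9*(0 + 4))*2 = (9*4)*2 = 36*2 = 72)
17*b - G(108, -104) = 17*72 - 1*(-188) = 1224 + 188 = 1412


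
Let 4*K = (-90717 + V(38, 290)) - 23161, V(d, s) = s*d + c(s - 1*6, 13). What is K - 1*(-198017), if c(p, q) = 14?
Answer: 172306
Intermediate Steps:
V(d, s) = 14 + d*s (V(d, s) = s*d + 14 = d*s + 14 = 14 + d*s)
K = -25711 (K = ((-90717 + (14 + 38*290)) - 23161)/4 = ((-90717 + (14 + 11020)) - 23161)/4 = ((-90717 + 11034) - 23161)/4 = (-79683 - 23161)/4 = (1/4)*(-102844) = -25711)
K - 1*(-198017) = -25711 - 1*(-198017) = -25711 + 198017 = 172306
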